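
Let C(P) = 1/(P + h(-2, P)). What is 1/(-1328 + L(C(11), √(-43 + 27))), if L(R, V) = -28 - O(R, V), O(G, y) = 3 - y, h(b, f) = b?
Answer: -1359/1846897 - 4*I/1846897 ≈ -0.00073583 - 2.1658e-6*I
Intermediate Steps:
C(P) = 1/(-2 + P) (C(P) = 1/(P - 2) = 1/(-2 + P))
L(R, V) = -31 + V (L(R, V) = -28 - (3 - V) = -28 + (-3 + V) = -31 + V)
1/(-1328 + L(C(11), √(-43 + 27))) = 1/(-1328 + (-31 + √(-43 + 27))) = 1/(-1328 + (-31 + √(-16))) = 1/(-1328 + (-31 + 4*I)) = 1/(-1359 + 4*I) = (-1359 - 4*I)/1846897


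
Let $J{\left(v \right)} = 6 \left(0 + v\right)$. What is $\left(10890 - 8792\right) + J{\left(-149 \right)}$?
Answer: $1204$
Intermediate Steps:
$J{\left(v \right)} = 6 v$
$\left(10890 - 8792\right) + J{\left(-149 \right)} = \left(10890 - 8792\right) + 6 \left(-149\right) = 2098 - 894 = 1204$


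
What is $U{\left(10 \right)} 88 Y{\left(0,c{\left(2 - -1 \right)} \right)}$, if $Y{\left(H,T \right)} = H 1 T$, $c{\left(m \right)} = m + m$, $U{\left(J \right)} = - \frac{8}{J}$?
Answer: $0$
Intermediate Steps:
$c{\left(m \right)} = 2 m$
$Y{\left(H,T \right)} = H T$
$U{\left(10 \right)} 88 Y{\left(0,c{\left(2 - -1 \right)} \right)} = - \frac{8}{10} \cdot 88 \cdot 0 \cdot 2 \left(2 - -1\right) = \left(-8\right) \frac{1}{10} \cdot 88 \cdot 0 \cdot 2 \left(2 + 1\right) = \left(- \frac{4}{5}\right) 88 \cdot 0 \cdot 2 \cdot 3 = - \frac{352 \cdot 0 \cdot 6}{5} = \left(- \frac{352}{5}\right) 0 = 0$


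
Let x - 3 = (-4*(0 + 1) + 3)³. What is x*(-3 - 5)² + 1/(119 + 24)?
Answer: 18305/143 ≈ 128.01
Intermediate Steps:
x = 2 (x = 3 + (-4*(0 + 1) + 3)³ = 3 + (-4*1 + 3)³ = 3 + (-4 + 3)³ = 3 + (-1)³ = 3 - 1 = 2)
x*(-3 - 5)² + 1/(119 + 24) = 2*(-3 - 5)² + 1/(119 + 24) = 2*(-8)² + 1/143 = 2*64 + 1/143 = 128 + 1/143 = 18305/143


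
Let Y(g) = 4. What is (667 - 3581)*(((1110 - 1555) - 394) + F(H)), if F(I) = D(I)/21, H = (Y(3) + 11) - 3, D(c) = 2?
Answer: 51335938/21 ≈ 2.4446e+6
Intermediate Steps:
H = 12 (H = (4 + 11) - 3 = 15 - 3 = 12)
F(I) = 2/21
(667 - 3581)*(((1110 - 1555) - 394) + F(H)) = (667 - 3581)*(((1110 - 1555) - 394) + 2/21) = -2914*((-445 - 394) + 2/21) = -2914*(-839 + 2/21) = -2914*(-17617/21) = 51335938/21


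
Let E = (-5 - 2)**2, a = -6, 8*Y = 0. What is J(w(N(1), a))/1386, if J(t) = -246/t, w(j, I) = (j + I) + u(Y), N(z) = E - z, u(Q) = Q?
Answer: -41/9702 ≈ -0.0042259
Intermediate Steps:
Y = 0 (Y = (1/8)*0 = 0)
E = 49 (E = (-7)**2 = 49)
N(z) = 49 - z
w(j, I) = I + j (w(j, I) = (j + I) + 0 = (I + j) + 0 = I + j)
J(w(N(1), a))/1386 = -246/(-6 + (49 - 1*1))/1386 = -246/(-6 + (49 - 1))*(1/1386) = -246/(-6 + 48)*(1/1386) = -246/42*(1/1386) = -246*1/42*(1/1386) = -41/7*1/1386 = -41/9702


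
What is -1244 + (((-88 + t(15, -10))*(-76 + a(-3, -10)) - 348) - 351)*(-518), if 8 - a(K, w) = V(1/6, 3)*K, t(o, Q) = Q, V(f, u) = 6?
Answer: -2177362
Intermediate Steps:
a(K, w) = 8 - 6*K
-1244 + (((-88 + t(15, -10))*(-76 + a(-3, -10)) - 348) - 351)*(-518) = -1244 + (((-88 - 10)*(-76 + (8 - 6*(-3))) - 348) - 351)*(-518) = -1244 + ((-98*(-76 + (8 + 18)) - 348) - 351)*(-518) = -1244 + ((-98*(-76 + 26) - 348) - 351)*(-518) = -1244 + ((-98*(-50) - 348) - 351)*(-518) = -1244 + ((4900 - 348) - 351)*(-518) = -1244 + (4552 - 351)*(-518) = -1244 + 4201*(-518) = -1244 - 2176118 = -2177362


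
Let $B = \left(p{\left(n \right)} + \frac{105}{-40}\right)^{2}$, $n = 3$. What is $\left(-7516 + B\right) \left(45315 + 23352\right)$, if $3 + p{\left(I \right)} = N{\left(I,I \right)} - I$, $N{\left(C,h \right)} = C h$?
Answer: $- \frac{33029857005}{64} \approx -5.1609 \cdot 10^{8}$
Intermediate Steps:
$p{\left(I \right)} = -3 + I^{2} - I$ ($p{\left(I \right)} = -3 - \left(I - I I\right) = -3 + \left(I^{2} - I\right) = -3 + I^{2} - I$)
$B = \frac{9}{64}$ ($B = \left(\left(-3 + 3^{2} - 3\right) + \frac{105}{-40}\right)^{2} = \left(\left(-3 + 9 - 3\right) + 105 \left(- \frac{1}{40}\right)\right)^{2} = \left(3 - \frac{21}{8}\right)^{2} = \left(\frac{3}{8}\right)^{2} = \frac{9}{64} \approx 0.14063$)
$\left(-7516 + B\right) \left(45315 + 23352\right) = \left(-7516 + \frac{9}{64}\right) \left(45315 + 23352\right) = \left(- \frac{481015}{64}\right) 68667 = - \frac{33029857005}{64}$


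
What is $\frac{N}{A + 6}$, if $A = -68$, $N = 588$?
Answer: $- \frac{294}{31} \approx -9.4839$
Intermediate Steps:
$\frac{N}{A + 6} = \frac{1}{-68 + 6} \cdot 588 = \frac{1}{-62} \cdot 588 = \left(- \frac{1}{62}\right) 588 = - \frac{294}{31}$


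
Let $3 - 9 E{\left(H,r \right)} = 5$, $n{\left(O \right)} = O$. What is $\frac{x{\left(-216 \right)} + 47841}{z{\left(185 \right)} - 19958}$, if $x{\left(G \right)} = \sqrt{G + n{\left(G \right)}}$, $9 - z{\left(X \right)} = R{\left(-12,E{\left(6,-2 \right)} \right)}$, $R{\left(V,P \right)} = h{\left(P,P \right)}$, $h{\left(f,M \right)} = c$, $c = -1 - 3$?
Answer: $- \frac{47841}{19945} - \frac{12 i \sqrt{3}}{19945} \approx -2.3986 - 0.0010421 i$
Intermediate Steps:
$c = -4$ ($c = -1 - 3 = -4$)
$h{\left(f,M \right)} = -4$
$E{\left(H,r \right)} = - \frac{2}{9}$ ($E{\left(H,r \right)} = \frac{1}{3} - \frac{5}{9} = - \frac{2}{9}$)
$R{\left(V,P \right)} = -4$
$z{\left(X \right)} = 13$ ($z{\left(X \right)} = 9 - -4 = 9 + 4 = 13$)
$x{\left(G \right)} = \sqrt{2} \sqrt{G}$ ($x{\left(G \right)} = \sqrt{G + G} = \sqrt{2 G} = \sqrt{2} \sqrt{G}$)
$\frac{x{\left(-216 \right)} + 47841}{z{\left(185 \right)} - 19958} = \frac{\sqrt{2} \sqrt{-216} + 47841}{13 - 19958} = \frac{\sqrt{2} \cdot 6 i \sqrt{6} + 47841}{-19945} = \left(12 i \sqrt{3} + 47841\right) \left(- \frac{1}{19945}\right) = \left(47841 + 12 i \sqrt{3}\right) \left(- \frac{1}{19945}\right) = - \frac{47841}{19945} - \frac{12 i \sqrt{3}}{19945}$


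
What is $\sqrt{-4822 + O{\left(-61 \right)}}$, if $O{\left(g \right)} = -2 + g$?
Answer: $i \sqrt{4885} \approx 69.893 i$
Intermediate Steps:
$\sqrt{-4822 + O{\left(-61 \right)}} = \sqrt{-4822 - 63} = \sqrt{-4885} = i \sqrt{4885}$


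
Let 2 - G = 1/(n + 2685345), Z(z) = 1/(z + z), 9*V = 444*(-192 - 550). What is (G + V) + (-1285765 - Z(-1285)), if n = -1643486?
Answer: -10622231600743283/8032732890 ≈ -1.3224e+6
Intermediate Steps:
V = -109816/3 (V = (444*(-192 - 550))/9 = (444*(-742))/9 = (⅑)*(-329448) = -109816/3 ≈ -36605.)
Z(z) = 1/(2*z)
G = 2083717/1041859 (G = 2 - 1/(-1643486 + 2685345) = 2 - 1/1041859 = 2083717/1041859 ≈ 2.0000)
(G + V) + (-1285765 - Z(-1285)) = (2083717/1041859 - 109816/3) + (-1285765 - 1/(2*(-1285))) = -114406536793/3125577 + (-1285765 - (-1)/(2*1285)) = -114406536793/3125577 + (-1285765 - 1*(-1/2570)) = -114406536793/3125577 + (-1285765 + 1/2570) = -114406536793/3125577 - 3304416049/2570 = -10622231600743283/8032732890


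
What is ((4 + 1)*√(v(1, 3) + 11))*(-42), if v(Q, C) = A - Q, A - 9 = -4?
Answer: -210*√15 ≈ -813.33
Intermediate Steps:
A = 5 (A = 9 - 4 = 5)
v(Q, C) = 5 - Q
((4 + 1)*√(v(1, 3) + 11))*(-42) = ((4 + 1)*√((5 - 1*1) + 11))*(-42) = (5*√((5 - 1) + 11))*(-42) = (5*√(4 + 11))*(-42) = (5*√15)*(-42) = -210*√15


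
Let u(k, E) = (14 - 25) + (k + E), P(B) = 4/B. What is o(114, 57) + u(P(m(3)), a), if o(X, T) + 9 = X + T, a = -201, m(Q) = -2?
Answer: -52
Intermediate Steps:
o(X, T) = -9 + T + X (o(X, T) = -9 + (X + T) = -9 + (T + X) = -9 + T + X)
u(k, E) = -11 + E + k (u(k, E) = -11 + (E + k) = -11 + E + k)
o(114, 57) + u(P(m(3)), a) = (-9 + 57 + 114) + (-11 - 201 + 4/(-2)) = 162 + (-11 - 201 + 4*(-½)) = 162 + (-11 - 201 - 2) = 162 - 214 = -52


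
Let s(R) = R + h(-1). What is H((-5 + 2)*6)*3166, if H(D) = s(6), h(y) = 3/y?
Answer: 9498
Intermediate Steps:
s(R) = -3 + R (s(R) = R + 3/(-1) = R + 3*(-1) = R - 3 = -3 + R)
H(D) = 3 (H(D) = -3 + 6 = 3)
H((-5 + 2)*6)*3166 = 3*3166 = 9498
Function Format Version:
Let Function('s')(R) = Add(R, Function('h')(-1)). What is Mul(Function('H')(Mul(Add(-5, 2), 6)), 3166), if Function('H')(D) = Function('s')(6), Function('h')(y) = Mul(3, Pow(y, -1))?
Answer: 9498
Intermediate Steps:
Function('s')(R) = Add(-3, R) (Function('s')(R) = Add(R, Mul(3, Pow(-1, -1))) = Add(R, Mul(3, -1)) = Add(R, -3) = Add(-3, R))
Function('H')(D) = 3 (Function('H')(D) = Add(-3, 6) = 3)
Mul(Function('H')(Mul(Add(-5, 2), 6)), 3166) = Mul(3, 3166) = 9498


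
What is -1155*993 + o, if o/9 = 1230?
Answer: -1135845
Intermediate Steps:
o = 11070 (o = 9*1230 = 11070)
-1155*993 + o = -1155*993 + 11070 = -1146915 + 11070 = -1135845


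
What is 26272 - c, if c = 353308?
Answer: -327036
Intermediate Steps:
26272 - c = 26272 - 1*353308 = 26272 - 353308 = -327036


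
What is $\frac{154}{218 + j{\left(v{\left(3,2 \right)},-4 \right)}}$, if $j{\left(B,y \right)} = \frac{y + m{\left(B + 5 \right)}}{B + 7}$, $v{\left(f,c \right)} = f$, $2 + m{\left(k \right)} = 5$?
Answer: $\frac{1540}{2179} \approx 0.70675$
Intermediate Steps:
$m{\left(k \right)} = 3$ ($m{\left(k \right)} = -2 + 5 = 3$)
$j{\left(B,y \right)} = \frac{3 + y}{7 + B}$ ($j{\left(B,y \right)} = \frac{y + 3}{B + 7} = \frac{3 + y}{7 + B}$)
$\frac{154}{218 + j{\left(v{\left(3,2 \right)},-4 \right)}} = \frac{154}{218 + \frac{3 - 4}{7 + 3}} = \frac{154}{218 + \frac{1}{10} \left(-1\right)} = \frac{154}{218 - \frac{1}{10}} = \frac{154}{\frac{2179}{10}} = 154 \cdot \frac{10}{2179} = \frac{1540}{2179}$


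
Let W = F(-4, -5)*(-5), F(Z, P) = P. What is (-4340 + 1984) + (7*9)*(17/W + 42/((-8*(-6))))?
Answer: -451607/200 ≈ -2258.0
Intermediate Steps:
W = 25 (W = -5*(-5) = 25)
(-4340 + 1984) + (7*9)*(17/W + 42/((-8*(-6)))) = (-4340 + 1984) + (7*9)*(17/25 + 42/((-8*(-6)))) = -2356 + 63*(17*(1/25) + 42/48) = -2356 + 63*(17/25 + 42*(1/48)) = -2356 + 63*(17/25 + 7/8) = -2356 + 63*(311/200) = -2356 + 19593/200 = -451607/200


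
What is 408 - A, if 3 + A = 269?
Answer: 142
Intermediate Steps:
A = 266 (A = -3 + 269 = 266)
408 - A = 408 - 1*266 = 408 - 266 = 142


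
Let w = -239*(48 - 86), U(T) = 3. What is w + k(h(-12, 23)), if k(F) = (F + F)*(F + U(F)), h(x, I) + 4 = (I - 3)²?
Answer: 325090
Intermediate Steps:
h(x, I) = -4 + (-3 + I)² (h(x, I) = -4 + (I - 3)² = -4 + (-3 + I)²)
k(F) = 2*F*(3 + F) (k(F) = (F + F)*(F + 3) = (2*F)*(3 + F) = 2*F*(3 + F))
w = 9082 (w = -239*(-38) = 9082)
w + k(h(-12, 23)) = 9082 + 2*(-4 + (-3 + 23)²)*(3 + (-4 + (-3 + 23)²)) = 9082 + 2*(-4 + 20²)*(3 + (-4 + 20²)) = 9082 + 2*(-4 + 400)*(3 + (-4 + 400)) = 9082 + 2*396*(3 + 396) = 9082 + 2*396*399 = 9082 + 316008 = 325090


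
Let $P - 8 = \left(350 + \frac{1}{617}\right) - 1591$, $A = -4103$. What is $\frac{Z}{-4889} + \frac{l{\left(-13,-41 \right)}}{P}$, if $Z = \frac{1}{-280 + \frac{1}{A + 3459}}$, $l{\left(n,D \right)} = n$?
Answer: $\frac{543978327553}{51590609873880} \approx 0.010544$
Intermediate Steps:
$P = - \frac{760760}{617}$ ($P = 8 - \left(1241 - \frac{1}{617}\right) = 8 + \left(\left(350 + \frac{1}{617}\right) - 1591\right) = 8 + \left(\frac{215951}{617} - 1591\right) = 8 - \frac{765696}{617} = - \frac{760760}{617} \approx -1233.0$)
$Z = - \frac{644}{180321}$ ($Z = \frac{1}{-280 + \frac{1}{-4103 + 3459}} = \frac{1}{-280 + \frac{1}{-644}} = \frac{1}{-280 - \frac{1}{644}} = \frac{1}{- \frac{180321}{644}} = - \frac{644}{180321} \approx -0.0035714$)
$\frac{Z}{-4889} + \frac{l{\left(-13,-41 \right)}}{P} = - \frac{644}{180321 \left(-4889\right)} - \frac{13}{- \frac{760760}{617}} = \left(- \frac{644}{180321}\right) \left(- \frac{1}{4889}\right) - - \frac{617}{58520} = \frac{644}{881589369} + \frac{617}{58520} = \frac{543978327553}{51590609873880}$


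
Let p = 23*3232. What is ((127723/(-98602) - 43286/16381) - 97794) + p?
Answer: -37895706950431/1615199362 ≈ -23462.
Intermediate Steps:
p = 74336
((127723/(-98602) - 43286/16381) - 97794) + p = ((127723/(-98602) - 43286/16381) - 97794) + 74336 = ((127723*(-1/98602) - 43286*1/16381) - 97794) + 74336 = ((-127723/98602 - 43286/16381) - 97794) + 74336 = (-6360316635/1615199362 - 97794) + 74336 = -157963166724063/1615199362 + 74336 = -37895706950431/1615199362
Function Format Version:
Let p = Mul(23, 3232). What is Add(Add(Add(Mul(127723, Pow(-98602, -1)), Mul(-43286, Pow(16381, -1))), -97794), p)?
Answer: Rational(-37895706950431, 1615199362) ≈ -23462.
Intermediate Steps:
p = 74336
Add(Add(Add(Mul(127723, Pow(-98602, -1)), Mul(-43286, Pow(16381, -1))), -97794), p) = Add(Add(Add(Mul(127723, Pow(-98602, -1)), Mul(-43286, Pow(16381, -1))), -97794), 74336) = Add(Add(Add(Mul(127723, Rational(-1, 98602)), Mul(-43286, Rational(1, 16381))), -97794), 74336) = Add(Add(Add(Rational(-127723, 98602), Rational(-43286, 16381)), -97794), 74336) = Add(Add(Rational(-6360316635, 1615199362), -97794), 74336) = Add(Rational(-157963166724063, 1615199362), 74336) = Rational(-37895706950431, 1615199362)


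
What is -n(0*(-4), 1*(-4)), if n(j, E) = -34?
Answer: 34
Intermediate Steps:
-n(0*(-4), 1*(-4)) = -1*(-34) = 34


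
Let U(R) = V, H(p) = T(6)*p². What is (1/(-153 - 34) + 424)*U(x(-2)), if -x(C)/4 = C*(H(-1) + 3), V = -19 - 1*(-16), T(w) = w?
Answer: -237861/187 ≈ -1272.0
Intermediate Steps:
H(p) = 6*p²
V = -3 (V = -19 + 16 = -3)
x(C) = -36*C (x(C) = -4*C*(6*(-1)² + 3) = -4*C*(6*1 + 3) = -4*C*(6 + 3) = -4*C*9 = -36*C)
U(R) = -3
(1/(-153 - 34) + 424)*U(x(-2)) = (1/(-153 - 34) + 424)*(-3) = (1/(-187) + 424)*(-3) = (-1/187 + 424)*(-3) = (79287/187)*(-3) = -237861/187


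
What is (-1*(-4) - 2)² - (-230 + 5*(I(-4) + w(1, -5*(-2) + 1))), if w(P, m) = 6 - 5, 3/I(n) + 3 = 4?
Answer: 214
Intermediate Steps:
I(n) = 3 (I(n) = 3/(-3 + 4) = 3/1 = 3*1 = 3)
w(P, m) = 1
(-1*(-4) - 2)² - (-230 + 5*(I(-4) + w(1, -5*(-2) + 1))) = (-1*(-4) - 2)² - (-230 + 5*(3 + 1)) = (4 - 2)² - (-230 + 5*4) = 2² - (-230 + 20) = 4 - 1*(-210) = 4 + 210 = 214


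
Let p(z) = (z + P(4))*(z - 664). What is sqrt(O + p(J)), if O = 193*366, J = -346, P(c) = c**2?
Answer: 3*sqrt(44882) ≈ 635.56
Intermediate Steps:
p(z) = (-664 + z)*(16 + z) (p(z) = (z + 4**2)*(z - 664) = (z + 16)*(-664 + z) = (16 + z)*(-664 + z) = (-664 + z)*(16 + z))
O = 70638
sqrt(O + p(J)) = sqrt(70638 + (-10624 + (-346)**2 - 648*(-346))) = sqrt(70638 + (-10624 + 119716 + 224208)) = sqrt(70638 + 333300) = sqrt(403938) = 3*sqrt(44882)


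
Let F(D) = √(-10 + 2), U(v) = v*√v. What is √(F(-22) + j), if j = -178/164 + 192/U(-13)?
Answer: √(-1233362 + 1291008*I*√13 + 2272712*I*√2)/1066 ≈ 1.721 + 2.0118*I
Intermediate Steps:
U(v) = v^(3/2)
F(D) = 2*I*√2 (F(D) = √(-8) = 2*I*√2)
j = -89/82 + 192*I*√13/169 (j = -178/164 + 192/((-13)^(3/2)) = -178*1/164 + 192/((-13*I*√13)) = -89/82 + 192*(I*√13/169) = -89/82 + 192*I*√13/169 ≈ -1.0854 + 4.0962*I)
√(F(-22) + j) = √(2*I*√2 + (-89/82 + 192*I*√13/169)) = √(-89/82 + 2*I*√2 + 192*I*√13/169)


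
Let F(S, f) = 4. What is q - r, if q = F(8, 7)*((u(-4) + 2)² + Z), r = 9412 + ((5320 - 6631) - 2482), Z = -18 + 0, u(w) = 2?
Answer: -5627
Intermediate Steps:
Z = -18
r = 5619 (r = 9412 + (-1311 - 2482) = 9412 - 3793 = 5619)
q = -8 (q = 4*((2 + 2)² - 18) = 4*(4² - 18) = 4*(16 - 18) = 4*(-2) = -8)
q - r = -8 - 1*5619 = -8 - 5619 = -5627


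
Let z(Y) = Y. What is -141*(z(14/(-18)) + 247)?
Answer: -104152/3 ≈ -34717.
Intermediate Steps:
-141*(z(14/(-18)) + 247) = -141*(14/(-18) + 247) = -141*(14*(-1/18) + 247) = -141*(-7/9 + 247) = -141*2216/9 = -104152/3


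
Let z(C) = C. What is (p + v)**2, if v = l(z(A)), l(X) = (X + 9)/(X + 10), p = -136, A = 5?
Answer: 4104676/225 ≈ 18243.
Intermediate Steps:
l(X) = (9 + X)/(10 + X)
v = 14/15 (v = (9 + 5)/(10 + 5) = 14/15 ≈ 0.93333)
(p + v)**2 = (-136 + 14/15)**2 = (-2026/15)**2 = 4104676/225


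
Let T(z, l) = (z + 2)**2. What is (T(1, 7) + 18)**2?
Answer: 729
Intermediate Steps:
T(z, l) = (2 + z)**2
(T(1, 7) + 18)**2 = ((2 + 1)**2 + 18)**2 = (3**2 + 18)**2 = (9 + 18)**2 = 27**2 = 729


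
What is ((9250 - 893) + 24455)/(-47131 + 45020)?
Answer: -32812/2111 ≈ -15.543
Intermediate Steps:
((9250 - 893) + 24455)/(-47131 + 45020) = (8357 + 24455)/(-2111) = 32812*(-1/2111) = -32812/2111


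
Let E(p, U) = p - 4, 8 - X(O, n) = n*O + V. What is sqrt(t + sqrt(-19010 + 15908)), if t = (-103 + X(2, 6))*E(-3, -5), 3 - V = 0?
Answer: sqrt(770 + I*sqrt(3102)) ≈ 27.767 + 1.0029*I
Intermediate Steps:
V = 3 (V = 3 - 1*0 = 3 + 0 = 3)
X(O, n) = 5 - O*n (X(O, n) = 8 - (n*O + 3) = 8 - (O*n + 3) = 8 - (3 + O*n) = 8 + (-3 - O*n) = 5 - O*n)
E(p, U) = -4 + p
t = 770 (t = (-103 + (5 - 1*2*6))*(-4 - 3) = (-103 + (5 - 12))*(-7) = (-103 - 7)*(-7) = -110*(-7) = 770)
sqrt(t + sqrt(-19010 + 15908)) = sqrt(770 + sqrt(-19010 + 15908)) = sqrt(770 + sqrt(-3102)) = sqrt(770 + I*sqrt(3102))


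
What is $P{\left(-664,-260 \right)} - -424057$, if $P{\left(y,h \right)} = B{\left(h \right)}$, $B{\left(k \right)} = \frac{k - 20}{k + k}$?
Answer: $\frac{5512748}{13} \approx 4.2406 \cdot 10^{5}$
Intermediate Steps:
$B{\left(k \right)} = \frac{-20 + k}{2 k}$
$P{\left(y,h \right)} = \frac{-20 + h}{2 h}$
$P{\left(-664,-260 \right)} - -424057 = \frac{-20 - 260}{2 \left(-260\right)} - -424057 = \frac{1}{2} \left(- \frac{1}{260}\right) \left(-280\right) + 424057 = \frac{7}{13} + 424057 = \frac{5512748}{13}$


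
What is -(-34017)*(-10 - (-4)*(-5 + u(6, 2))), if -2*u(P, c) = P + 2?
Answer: -1564782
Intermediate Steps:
u(P, c) = -1 - P/2 (u(P, c) = -(P + 2)/2 = -(2 + P)/2 = -1 - P/2)
-(-34017)*(-10 - (-4)*(-5 + u(6, 2))) = -(-34017)*(-10 - (-4)*(-5 + (-1 - 1/2*6))) = -(-34017)*(-10 - (-4)*(-5 + (-1 - 3))) = -(-34017)*(-10 - (-4)*(-5 - 4)) = -(-34017)*(-10 - (-4)*(-9)) = -(-34017)*(-10 - 1*36) = -(-34017)*(-10 - 36) = -(-34017)*(-46) = -29*53958 = -1564782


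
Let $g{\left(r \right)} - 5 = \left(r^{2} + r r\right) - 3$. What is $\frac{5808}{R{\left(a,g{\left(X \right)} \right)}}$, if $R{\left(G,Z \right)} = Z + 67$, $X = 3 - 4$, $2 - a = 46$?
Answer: $\frac{5808}{71} \approx 81.803$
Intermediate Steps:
$a = -44$ ($a = 2 - 46 = -44$)
$X = -1$
$g{\left(r \right)} = 2 + 2 r^{2}$ ($g{\left(r \right)} = 5 - \left(3 - r^{2} - r r\right) = 5 + \left(\left(r^{2} + r^{2}\right) - 3\right) = 5 + \left(2 r^{2} - 3\right) = 5 + \left(-3 + 2 r^{2}\right) = 2 + 2 r^{2}$)
$R{\left(G,Z \right)} = 67 + Z$
$\frac{5808}{R{\left(a,g{\left(X \right)} \right)}} = \frac{5808}{67 + \left(2 + 2 \left(-1\right)^{2}\right)} = \frac{5808}{67 + \left(2 + 2 \cdot 1\right)} = \frac{5808}{67 + \left(2 + 2\right)} = \frac{5808}{67 + 4} = \frac{5808}{71}$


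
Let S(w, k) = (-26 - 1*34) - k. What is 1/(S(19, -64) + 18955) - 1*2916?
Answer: -55284443/18959 ≈ -2916.0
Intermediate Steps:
S(w, k) = -60 - k (S(w, k) = (-26 - 34) - k = -60 - k)
1/(S(19, -64) + 18955) - 1*2916 = 1/((-60 - 1*(-64)) + 18955) - 1*2916 = 1/((-60 + 64) + 18955) - 2916 = 1/(4 + 18955) - 2916 = 1/18959 - 2916 = -55284443/18959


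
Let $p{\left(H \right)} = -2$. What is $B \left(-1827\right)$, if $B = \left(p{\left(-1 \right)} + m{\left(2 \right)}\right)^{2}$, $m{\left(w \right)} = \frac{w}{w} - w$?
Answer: $-16443$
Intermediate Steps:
$m{\left(w \right)} = 1 - w$
$B = 9$ ($B = \left(-2 + \left(1 - 2\right)\right)^{2} = \left(-2 - 1\right)^{2} = \left(-3\right)^{2} = 9$)
$B \left(-1827\right) = 9 \left(-1827\right) = -16443$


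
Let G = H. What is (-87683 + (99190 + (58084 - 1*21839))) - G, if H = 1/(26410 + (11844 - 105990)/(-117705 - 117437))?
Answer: 148274600565045/3105097183 ≈ 47752.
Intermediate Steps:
H = 117571/3105097183 (H = 1/(26410 - 94146/(-235142)) = 1/(26410 - 94146*(-1/235142)) = 1/(26410 + 47073/117571) = 1/(3105097183/117571) = 117571/3105097183 ≈ 3.7864e-5)
G = 117571/3105097183 ≈ 3.7864e-5
(-87683 + (99190 + (58084 - 1*21839))) - G = (-87683 + (99190 + (58084 - 1*21839))) - 1*117571/3105097183 = (-87683 + (99190 + (58084 - 21839))) - 117571/3105097183 = (-87683 + (99190 + 36245)) - 117571/3105097183 = (-87683 + 135435) - 117571/3105097183 = 47752 - 117571/3105097183 = 148274600565045/3105097183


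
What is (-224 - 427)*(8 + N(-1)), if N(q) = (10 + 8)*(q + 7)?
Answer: -75516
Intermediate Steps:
N(q) = 126 + 18*q (N(q) = 18*(7 + q) = 126 + 18*q)
(-224 - 427)*(8 + N(-1)) = (-224 - 427)*(8 + (126 + 18*(-1))) = -651*(8 + (126 - 18)) = -651*(8 + 108) = -651*116 = -75516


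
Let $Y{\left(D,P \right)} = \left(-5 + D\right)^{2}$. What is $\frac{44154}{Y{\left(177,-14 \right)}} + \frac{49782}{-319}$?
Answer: $- \frac{729332781}{4718648} \approx -154.56$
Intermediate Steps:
$\frac{44154}{Y{\left(177,-14 \right)}} + \frac{49782}{-319} = \frac{44154}{\left(-5 + 177\right)^{2}} + \frac{49782}{-319} = \frac{44154}{172^{2}} + 49782 \left(- \frac{1}{319}\right) = \frac{44154}{29584} - \frac{49782}{319} = 44154 \cdot \frac{1}{29584} - \frac{49782}{319} = \frac{22077}{14792} - \frac{49782}{319} = - \frac{729332781}{4718648}$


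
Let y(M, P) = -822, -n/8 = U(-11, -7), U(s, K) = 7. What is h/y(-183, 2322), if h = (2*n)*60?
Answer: 1120/137 ≈ 8.1752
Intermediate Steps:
n = -56 (n = -8*7 = -56)
h = -6720 (h = (2*(-56))*60 = -112*60 = -6720)
h/y(-183, 2322) = -6720/(-822) = -6720*(-1/822) = 1120/137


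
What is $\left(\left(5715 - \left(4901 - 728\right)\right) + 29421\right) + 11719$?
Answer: $42682$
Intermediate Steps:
$\left(\left(5715 - \left(4901 - 728\right)\right) + 29421\right) + 11719 = \left(\left(5715 - 4173\right) + 29421\right) + 11719 = \left(1542 + 29421\right) + 11719 = 30963 + 11719 = 42682$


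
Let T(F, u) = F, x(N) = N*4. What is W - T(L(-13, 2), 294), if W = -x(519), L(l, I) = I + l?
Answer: -2065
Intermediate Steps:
x(N) = 4*N
W = -2076 (W = -4*519 = -1*2076 = -2076)
W - T(L(-13, 2), 294) = -2076 - (2 - 13) = -2076 - 1*(-11) = -2076 + 11 = -2065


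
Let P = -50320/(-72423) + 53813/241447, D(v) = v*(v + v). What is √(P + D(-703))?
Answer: √33581120896392577409984173/5828772027 ≈ 994.19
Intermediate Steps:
D(v) = 2*v² (D(v) = v*(2*v) = 2*v²)
P = 16046911939/17486316081 (P = -50320*(-1/72423) + 53813*(1/241447) = 50320/72423 + 53813/241447 = 16046911939/17486316081 ≈ 0.91768)
√(P + D(-703)) = √(16046911939/17486316081 + 2*(-703)²) = √(16046911939/17486316081 + 2*494209) = √(16046911939/17486316081 + 988418) = √(17283805615061797/17486316081) = √33581120896392577409984173/5828772027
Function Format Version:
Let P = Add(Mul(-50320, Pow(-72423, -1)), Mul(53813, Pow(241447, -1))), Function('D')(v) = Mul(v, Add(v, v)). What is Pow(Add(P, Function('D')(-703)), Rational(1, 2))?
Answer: Mul(Rational(1, 5828772027), Pow(33581120896392577409984173, Rational(1, 2))) ≈ 994.19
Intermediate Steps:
Function('D')(v) = Mul(2, Pow(v, 2)) (Function('D')(v) = Mul(v, Mul(2, v)) = Mul(2, Pow(v, 2)))
P = Rational(16046911939, 17486316081) (P = Add(Mul(-50320, Rational(-1, 72423)), Mul(53813, Rational(1, 241447))) = Add(Rational(50320, 72423), Rational(53813, 241447)) = Rational(16046911939, 17486316081) ≈ 0.91768)
Pow(Add(P, Function('D')(-703)), Rational(1, 2)) = Pow(Add(Rational(16046911939, 17486316081), Mul(2, Pow(-703, 2))), Rational(1, 2)) = Pow(Add(Rational(16046911939, 17486316081), Mul(2, 494209)), Rational(1, 2)) = Pow(Add(Rational(16046911939, 17486316081), 988418), Rational(1, 2)) = Pow(Rational(17283805615061797, 17486316081), Rational(1, 2)) = Mul(Rational(1, 5828772027), Pow(33581120896392577409984173, Rational(1, 2)))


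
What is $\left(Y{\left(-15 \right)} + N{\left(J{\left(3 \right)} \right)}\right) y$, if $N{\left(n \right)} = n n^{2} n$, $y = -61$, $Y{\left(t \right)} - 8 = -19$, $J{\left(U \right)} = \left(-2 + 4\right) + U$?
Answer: $-37454$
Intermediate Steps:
$J{\left(U \right)} = 2 + U$
$Y{\left(t \right)} = -11$ ($Y{\left(t \right)} = 8 - 19 = -11$)
$N{\left(n \right)} = n^{4}$ ($N{\left(n \right)} = n^{3} n = n^{4}$)
$\left(Y{\left(-15 \right)} + N{\left(J{\left(3 \right)} \right)}\right) y = \left(-11 + \left(2 + 3\right)^{4}\right) \left(-61\right) = \left(-11 + 5^{4}\right) \left(-61\right) = \left(-11 + 625\right) \left(-61\right) = 614 \left(-61\right) = -37454$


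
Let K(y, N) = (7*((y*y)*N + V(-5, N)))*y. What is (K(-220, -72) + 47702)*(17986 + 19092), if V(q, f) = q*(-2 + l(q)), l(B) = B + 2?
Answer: 198982839367756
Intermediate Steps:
l(B) = 2 + B
V(q, f) = q**2 (V(q, f) = q*(-2 + (2 + q)) = q*q = q**2)
K(y, N) = y*(175 + 7*N*y**2) (K(y, N) = (7*((y*y)*N + (-5)**2))*y = (7*(y**2*N + 25))*y = (7*(N*y**2 + 25))*y = (7*(25 + N*y**2))*y = (175 + 7*N*y**2)*y = y*(175 + 7*N*y**2))
(K(-220, -72) + 47702)*(17986 + 19092) = (7*(-220)*(25 - 72*(-220)**2) + 47702)*(17986 + 19092) = (7*(-220)*(25 - 72*48400) + 47702)*37078 = (7*(-220)*(25 - 3484800) + 47702)*37078 = (7*(-220)*(-3484775) + 47702)*37078 = (5366553500 + 47702)*37078 = 5366601202*37078 = 198982839367756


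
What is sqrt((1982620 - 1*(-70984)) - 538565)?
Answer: sqrt(1515039) ≈ 1230.9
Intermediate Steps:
sqrt((1982620 - 1*(-70984)) - 538565) = sqrt((1982620 + 70984) - 538565) = sqrt(2053604 - 538565) = sqrt(1515039)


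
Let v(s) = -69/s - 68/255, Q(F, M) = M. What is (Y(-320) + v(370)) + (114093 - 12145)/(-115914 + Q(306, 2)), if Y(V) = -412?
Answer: -3323771366/8041395 ≈ -413.33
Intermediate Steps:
v(s) = -4/15 - 69/s (v(s) = -69/s - 68*1/255 = -69/s - 4/15 = -4/15 - 69/s)
(Y(-320) + v(370)) + (114093 - 12145)/(-115914 + Q(306, 2)) = (-412 + (-4/15 - 69/370)) + (114093 - 12145)/(-115914 + 2) = (-412 + (-4/15 - 69*1/370)) + 101948/(-115912) = (-412 + (-4/15 - 69/370)) + 101948*(-1/115912) = (-412 - 503/1110) - 25487/28978 = -457823/1110 - 25487/28978 = -3323771366/8041395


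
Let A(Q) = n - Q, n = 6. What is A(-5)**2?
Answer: 121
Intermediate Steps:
A(Q) = 6 - Q
A(-5)**2 = (6 - 1*(-5))**2 = (6 + 5)**2 = 11**2 = 121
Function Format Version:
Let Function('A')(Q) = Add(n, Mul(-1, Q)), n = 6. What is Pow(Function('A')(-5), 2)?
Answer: 121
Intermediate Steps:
Function('A')(Q) = Add(6, Mul(-1, Q))
Pow(Function('A')(-5), 2) = Pow(Add(6, Mul(-1, -5)), 2) = Pow(Add(6, 5), 2) = Pow(11, 2) = 121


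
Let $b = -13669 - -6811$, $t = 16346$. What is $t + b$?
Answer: $9488$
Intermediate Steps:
$b = -6858$ ($b = -13669 + 6811 = -6858$)
$t + b = 16346 - 6858 = 9488$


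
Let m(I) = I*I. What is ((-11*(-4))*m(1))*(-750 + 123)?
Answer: -27588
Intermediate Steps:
m(I) = I**2
((-11*(-4))*m(1))*(-750 + 123) = (-11*(-4)*1**2)*(-750 + 123) = (44*1)*(-627) = 44*(-627) = -27588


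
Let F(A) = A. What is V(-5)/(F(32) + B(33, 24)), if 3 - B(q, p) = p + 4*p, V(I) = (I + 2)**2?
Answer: -9/85 ≈ -0.10588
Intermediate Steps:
V(I) = (2 + I)**2
B(q, p) = 3 - 5*p (B(q, p) = 3 - (p + 4*p) = 3 - 5*p)
V(-5)/(F(32) + B(33, 24)) = (2 - 5)**2/(32 + (3 - 5*24)) = (-3)**2/(32 + (3 - 120)) = 9/(32 - 117) = 9/(-85) = -1/85*9 = -9/85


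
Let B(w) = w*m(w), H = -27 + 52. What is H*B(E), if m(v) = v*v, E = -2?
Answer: -200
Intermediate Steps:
m(v) = v²
H = 25
B(w) = w³ (B(w) = w*w² = w³)
H*B(E) = 25*(-2)³ = 25*(-8) = -200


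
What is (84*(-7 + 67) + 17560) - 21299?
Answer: 1301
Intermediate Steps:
(84*(-7 + 67) + 17560) - 21299 = (84*60 + 17560) - 21299 = (5040 + 17560) - 21299 = 22600 - 21299 = 1301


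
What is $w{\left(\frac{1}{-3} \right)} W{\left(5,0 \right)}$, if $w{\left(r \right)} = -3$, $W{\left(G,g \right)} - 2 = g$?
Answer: $-6$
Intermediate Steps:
$W{\left(G,g \right)} = 2 + g$
$w{\left(\frac{1}{-3} \right)} W{\left(5,0 \right)} = - 3 \left(2 + 0\right) = \left(-3\right) 2 = -6$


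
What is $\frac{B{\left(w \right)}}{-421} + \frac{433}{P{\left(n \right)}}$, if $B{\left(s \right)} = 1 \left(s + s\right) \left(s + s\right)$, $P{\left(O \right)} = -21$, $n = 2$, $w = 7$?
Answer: $- \frac{186409}{8841} \approx -21.085$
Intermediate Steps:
$B{\left(s \right)} = 4 s^{2}$ ($B{\left(s \right)} = 1 \cdot 2 s 2 s = 1 \cdot 4 s^{2} = 4 s^{2}$)
$\frac{B{\left(w \right)}}{-421} + \frac{433}{P{\left(n \right)}} = \frac{4 \cdot 7^{2}}{-421} + \frac{433}{-21} = 4 \cdot 49 \left(- \frac{1}{421}\right) + 433 \left(- \frac{1}{21}\right) = 196 \left(- \frac{1}{421}\right) - \frac{433}{21} = - \frac{196}{421} - \frac{433}{21} = - \frac{186409}{8841}$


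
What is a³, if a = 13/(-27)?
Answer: -2197/19683 ≈ -0.11162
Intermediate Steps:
a = -13/27 (a = 13*(-1/27) = -13/27 ≈ -0.48148)
a³ = (-13/27)³ = -2197/19683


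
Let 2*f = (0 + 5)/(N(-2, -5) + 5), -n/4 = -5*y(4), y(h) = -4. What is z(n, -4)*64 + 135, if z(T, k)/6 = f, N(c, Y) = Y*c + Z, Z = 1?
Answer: 195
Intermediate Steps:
N(c, Y) = 1 + Y*c (N(c, Y) = Y*c + 1 = 1 + Y*c)
n = -80 (n = -(-20)*(-4) = -4*20 = -80)
f = 5/32 (f = ((0 + 5)/((1 - 5*(-2)) + 5))/2 = (5/((1 + 10) + 5))/2 = (5/(11 + 5))/2 = (5/16)/2 = (5*(1/16))/2 = (1/2)*(5/16) = 5/32 ≈ 0.15625)
z(T, k) = 15/16 (z(T, k) = 6*(5/32) = 15/16)
z(n, -4)*64 + 135 = (15/16)*64 + 135 = 60 + 135 = 195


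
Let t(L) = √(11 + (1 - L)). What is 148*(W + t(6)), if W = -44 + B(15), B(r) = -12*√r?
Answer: -6512 - 1776*√15 + 148*√6 ≈ -13028.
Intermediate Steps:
t(L) = √(12 - L)
W = -44 - 12*√15 ≈ -90.476
148*(W + t(6)) = 148*((-44 - 12*√15) + √(12 - 1*6)) = 148*((-44 - 12*√15) + √(12 - 6)) = 148*((-44 - 12*√15) + √6) = 148*(-44 + √6 - 12*√15) = -6512 - 1776*√15 + 148*√6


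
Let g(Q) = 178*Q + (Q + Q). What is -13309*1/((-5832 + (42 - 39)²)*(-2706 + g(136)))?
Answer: 13309/126790002 ≈ 0.00010497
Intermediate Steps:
g(Q) = 180*Q (g(Q) = 178*Q + 2*Q = 180*Q)
-13309*1/((-5832 + (42 - 39)²)*(-2706 + g(136))) = -13309*1/((-5832 + (42 - 39)²)*(-2706 + 180*136)) = -13309*1/((-5832 + 3²)*(-2706 + 24480)) = -13309*1/(21774*(-5832 + 9)) = -13309/((-5823*21774)) = -13309/(-126790002) = -13309*(-1/126790002) = 13309/126790002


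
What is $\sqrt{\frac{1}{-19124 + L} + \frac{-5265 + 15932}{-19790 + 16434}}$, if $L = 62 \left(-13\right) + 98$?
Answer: $\frac{15 i \sqrt{977781176434}}{8319524} \approx 1.7828 i$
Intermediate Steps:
$L = -708$ ($L = -806 + 98 = -708$)
$\sqrt{\frac{1}{-19124 + L} + \frac{-5265 + 15932}{-19790 + 16434}} = \sqrt{\frac{1}{-19124 - 708} + \frac{-5265 + 15932}{-19790 + 16434}} = \sqrt{\frac{1}{-19832} + \frac{10667}{-3356}} = \sqrt{- \frac{1}{19832} + 10667 \left(- \frac{1}{3356}\right)} = \sqrt{- \frac{1}{19832} - \frac{10667}{3356}} = \sqrt{- \frac{52887825}{16639048}} = \frac{15 i \sqrt{977781176434}}{8319524}$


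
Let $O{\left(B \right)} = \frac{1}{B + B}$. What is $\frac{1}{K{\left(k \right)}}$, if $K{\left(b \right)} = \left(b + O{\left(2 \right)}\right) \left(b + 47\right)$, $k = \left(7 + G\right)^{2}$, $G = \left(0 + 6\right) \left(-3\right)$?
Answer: $\frac{1}{20370} \approx 4.9092 \cdot 10^{-5}$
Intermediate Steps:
$O{\left(B \right)} = \frac{1}{2 B}$
$G = -18$ ($G = 6 \left(-3\right) = -18$)
$k = 121$ ($k = \left(7 - 18\right)^{2} = \left(-11\right)^{2} = 121$)
$K{\left(b \right)} = \left(47 + b\right) \left(\frac{1}{4} + b\right)$ ($K{\left(b \right)} = \left(b + \frac{1}{2 \cdot 2}\right) \left(b + 47\right) = \left(b + \frac{1}{2} \cdot \frac{1}{2}\right) \left(47 + b\right) = \left(b + \frac{1}{4}\right) \left(47 + b\right) = \left(\frac{1}{4} + b\right) \left(47 + b\right) = \left(47 + b\right) \left(\frac{1}{4} + b\right)$)
$\frac{1}{K{\left(k \right)}} = \frac{1}{\frac{47}{4} + 121^{2} + \frac{189}{4} \cdot 121} = \frac{1}{\frac{47}{4} + 14641 + \frac{22869}{4}} = \frac{1}{20370}$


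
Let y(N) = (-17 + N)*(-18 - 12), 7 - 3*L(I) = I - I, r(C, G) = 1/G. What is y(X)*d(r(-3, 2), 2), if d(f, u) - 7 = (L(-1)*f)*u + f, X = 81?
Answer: -18880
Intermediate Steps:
L(I) = 7/3 (L(I) = 7/3 - (I - I)/3 = 7/3 - ⅓*0 = 7/3 + 0 = 7/3)
y(N) = 510 - 30*N (y(N) = (-17 + N)*(-30) = 510 - 30*N)
d(f, u) = 7 + f + 7*f*u/3 (d(f, u) = 7 + ((7*f/3)*u + f) = 7 + (7*f*u/3 + f) = 7 + (f + 7*f*u/3) = 7 + f + 7*f*u/3)
y(X)*d(r(-3, 2), 2) = (510 - 30*81)*(7 + 1/2 + (7/3)*2/2) = (510 - 2430)*(7 + ½ + (7/3)*(½)*2) = -1920*(7 + ½ + 7/3) = -1920*59/6 = -18880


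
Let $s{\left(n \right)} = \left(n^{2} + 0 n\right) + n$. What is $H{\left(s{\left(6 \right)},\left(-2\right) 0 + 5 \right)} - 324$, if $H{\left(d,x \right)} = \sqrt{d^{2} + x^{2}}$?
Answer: $-324 + \sqrt{1789} \approx -281.7$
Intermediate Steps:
$s{\left(n \right)} = n + n^{2}$ ($s{\left(n \right)} = \left(n^{2} + 0\right) + n = n^{2} + n = n + n^{2}$)
$H{\left(s{\left(6 \right)},\left(-2\right) 0 + 5 \right)} - 324 = \sqrt{\left(6 \left(1 + 6\right)\right)^{2} + \left(\left(-2\right) 0 + 5\right)^{2}} - 324 = \sqrt{\left(6 \cdot 7\right)^{2} + \left(0 + 5\right)^{2}} - 324 = \sqrt{42^{2} + 5^{2}} - 324 = \sqrt{1764 + 25} - 324 = \sqrt{1789} - 324 = -324 + \sqrt{1789}$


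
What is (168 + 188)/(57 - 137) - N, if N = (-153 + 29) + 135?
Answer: -309/20 ≈ -15.450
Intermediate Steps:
N = 11 (N = -124 + 135 = 11)
(168 + 188)/(57 - 137) - N = (168 + 188)/(57 - 137) - 1*11 = 356/(-80) - 11 = 356*(-1/80) - 11 = -89/20 - 11 = -309/20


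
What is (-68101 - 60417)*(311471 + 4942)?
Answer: -40664765934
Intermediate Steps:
(-68101 - 60417)*(311471 + 4942) = -128518*316413 = -40664765934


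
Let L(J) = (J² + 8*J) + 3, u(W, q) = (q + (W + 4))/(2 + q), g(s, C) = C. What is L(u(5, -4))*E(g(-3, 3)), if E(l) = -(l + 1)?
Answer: 43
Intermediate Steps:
u(W, q) = (4 + W + q)/(2 + q) (u(W, q) = (q + (4 + W))/(2 + q) = (4 + W + q)/(2 + q))
L(J) = 3 + J² + 8*J
E(l) = -1 - l (E(l) = -(1 + l) = -1 - l)
L(u(5, -4))*E(g(-3, 3)) = (3 + ((4 + 5 - 4)/(2 - 4))² + 8*((4 + 5 - 4)/(2 - 4)))*(-1 - 1*3) = (3 + (5/(-2))² + 8*(5/(-2)))*(-1 - 3) = (3 + (-½*5)² + 8*(-½*5))*(-4) = (3 + (-5/2)² + 8*(-5/2))*(-4) = (3 + 25/4 - 20)*(-4) = -43/4*(-4) = 43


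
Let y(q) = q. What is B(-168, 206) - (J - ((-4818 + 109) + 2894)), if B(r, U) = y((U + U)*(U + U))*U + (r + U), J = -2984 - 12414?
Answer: 34980885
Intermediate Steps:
J = -15398
B(r, U) = U + r + 4*U³ (B(r, U) = ((U + U)*(U + U))*U + (r + U) = ((2*U)*(2*U))*U + (U + r) = (4*U²)*U + (U + r) = 4*U³ + (U + r) = U + r + 4*U³)
B(-168, 206) - (J - ((-4818 + 109) + 2894)) = (206 - 168 + 4*206³) - (-15398 - ((-4818 + 109) + 2894)) = (206 - 168 + 4*8741816) - (-15398 - (-4709 + 2894)) = (206 - 168 + 34967264) - (-15398 - 1*(-1815)) = 34967302 - (-15398 + 1815) = 34967302 - 1*(-13583) = 34967302 + 13583 = 34980885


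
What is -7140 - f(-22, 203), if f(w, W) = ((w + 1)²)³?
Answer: -85773261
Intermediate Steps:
f(w, W) = (1 + w)⁶ (f(w, W) = ((1 + w)²)³ = (1 + w)⁶)
-7140 - f(-22, 203) = -7140 - (1 - 22)⁶ = -7140 - 1*(-21)⁶ = -7140 - 1*85766121 = -7140 - 85766121 = -85773261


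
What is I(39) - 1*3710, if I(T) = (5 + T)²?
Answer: -1774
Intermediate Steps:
I(39) - 1*3710 = (5 + 39)² - 1*3710 = 44² - 3710 = 1936 - 3710 = -1774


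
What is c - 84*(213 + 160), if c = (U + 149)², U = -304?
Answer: -7307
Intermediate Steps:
c = 24025 (c = (-304 + 149)² = (-155)² = 24025)
c - 84*(213 + 160) = 24025 - 84*(213 + 160) = 24025 - 84*373 = 24025 - 31332 = -7307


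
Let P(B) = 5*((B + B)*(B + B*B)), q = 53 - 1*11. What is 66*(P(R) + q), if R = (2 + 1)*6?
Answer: 4065732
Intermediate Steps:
q = 42 (q = 53 - 11 = 42)
R = 18 (R = 3*6 = 18)
P(B) = 10*B*(B + B**2) (P(B) = 5*((2*B)*(B + B**2)) = 5*(2*B*(B + B**2)) = 10*B*(B + B**2))
66*(P(R) + q) = 66*(10*18**2*(1 + 18) + 42) = 66*(10*324*19 + 42) = 66*(61560 + 42) = 66*61602 = 4065732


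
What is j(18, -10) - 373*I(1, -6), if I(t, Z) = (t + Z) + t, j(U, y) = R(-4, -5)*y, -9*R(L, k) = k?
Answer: 13378/9 ≈ 1486.4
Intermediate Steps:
R(L, k) = -k/9
j(U, y) = 5*y/9 (j(U, y) = (-1/9*(-5))*y = 5*y/9)
I(t, Z) = Z + 2*t (I(t, Z) = (Z + t) + t = Z + 2*t)
j(18, -10) - 373*I(1, -6) = (5/9)*(-10) - 373*(-6 + 2*1) = -50/9 - 373*(-6 + 2) = -50/9 - 373*(-4) = -50/9 + 1492 = 13378/9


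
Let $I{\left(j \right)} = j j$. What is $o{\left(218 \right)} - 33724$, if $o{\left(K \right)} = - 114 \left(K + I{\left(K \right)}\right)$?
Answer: $-5476312$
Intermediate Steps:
$I{\left(j \right)} = j^{2}$
$o{\left(K \right)} = - 114 K - 114 K^{2}$ ($o{\left(K \right)} = - 114 \left(K + K^{2}\right) = - 114 K - 114 K^{2}$)
$o{\left(218 \right)} - 33724 = 114 \cdot 218 \left(-1 - 218\right) - 33724 = 114 \cdot 218 \left(-219\right) - 33724 = -5442588 - 33724 = -5476312$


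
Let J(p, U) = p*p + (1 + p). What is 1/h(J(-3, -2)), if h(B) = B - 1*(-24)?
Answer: 1/31 ≈ 0.032258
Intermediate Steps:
J(p, U) = 1 + p + p**2 (J(p, U) = p**2 + (1 + p) = 1 + p + p**2)
h(B) = 24 + B (h(B) = B + 24 = 24 + B)
1/h(J(-3, -2)) = 1/(24 + (1 - 3 + (-3)**2)) = 1/(24 + (1 - 3 + 9)) = 1/(24 + 7) = 1/31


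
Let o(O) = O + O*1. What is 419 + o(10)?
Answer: 439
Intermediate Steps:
o(O) = 2*O (o(O) = O + O = 2*O)
419 + o(10) = 419 + 2*10 = 419 + 20 = 439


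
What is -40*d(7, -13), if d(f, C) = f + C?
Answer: 240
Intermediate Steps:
d(f, C) = C + f
-40*d(7, -13) = -40*(-13 + 7) = -40*(-6) = 240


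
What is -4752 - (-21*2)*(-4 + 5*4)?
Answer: -4080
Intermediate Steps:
-4752 - (-21*2)*(-4 + 5*4) = -4752 - (-42)*(-4 + 20) = -4752 - (-42)*16 = -4752 - 1*(-672) = -4752 + 672 = -4080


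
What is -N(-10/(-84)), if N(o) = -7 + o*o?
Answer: 12323/1764 ≈ 6.9858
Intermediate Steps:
N(o) = -7 + o**2
-N(-10/(-84)) = -(-7 + (-10/(-84))**2) = -(-7 + (-10*(-1/84))**2) = -(-7 + (5/42)**2) = -(-7 + 25/1764) = -1*(-12323/1764) = 12323/1764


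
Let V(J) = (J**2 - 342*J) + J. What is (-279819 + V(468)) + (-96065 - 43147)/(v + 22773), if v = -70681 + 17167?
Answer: -2258218197/10247 ≈ -2.2038e+5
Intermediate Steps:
V(J) = J**2 - 341*J
v = -53514
(-279819 + V(468)) + (-96065 - 43147)/(v + 22773) = (-279819 + 468*(-341 + 468)) + (-96065 - 43147)/(-53514 + 22773) = (-279819 + 468*127) - 139212/(-30741) = (-279819 + 59436) - 139212*(-1/30741) = -220383 + 46404/10247 = -2258218197/10247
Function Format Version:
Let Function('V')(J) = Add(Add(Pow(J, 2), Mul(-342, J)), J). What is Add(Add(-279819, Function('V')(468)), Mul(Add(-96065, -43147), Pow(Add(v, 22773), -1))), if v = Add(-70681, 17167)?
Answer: Rational(-2258218197, 10247) ≈ -2.2038e+5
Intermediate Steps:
Function('V')(J) = Add(Pow(J, 2), Mul(-341, J))
v = -53514
Add(Add(-279819, Function('V')(468)), Mul(Add(-96065, -43147), Pow(Add(v, 22773), -1))) = Add(Add(-279819, Mul(468, Add(-341, 468))), Mul(Add(-96065, -43147), Pow(Add(-53514, 22773), -1))) = Add(Add(-279819, Mul(468, 127)), Mul(-139212, Pow(-30741, -1))) = Add(Add(-279819, 59436), Mul(-139212, Rational(-1, 30741))) = Add(-220383, Rational(46404, 10247)) = Rational(-2258218197, 10247)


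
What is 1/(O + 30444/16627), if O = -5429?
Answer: -16627/90237539 ≈ -0.00018426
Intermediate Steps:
1/(O + 30444/16627) = 1/(-5429 + 30444/16627) = 1/(-90237539/16627) = -16627/90237539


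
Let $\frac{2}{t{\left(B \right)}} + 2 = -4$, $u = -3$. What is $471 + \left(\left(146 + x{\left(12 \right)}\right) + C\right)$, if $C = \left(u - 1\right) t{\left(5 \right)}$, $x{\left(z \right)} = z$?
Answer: $\frac{1891}{3} \approx 630.33$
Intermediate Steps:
$t{\left(B \right)} = - \frac{1}{3}$ ($t{\left(B \right)} = \frac{2}{-2 - 4} = \frac{2}{-6} = 2 \left(- \frac{1}{6}\right) = - \frac{1}{3}$)
$C = \frac{4}{3}$ ($C = \left(-3 - 1\right) \left(- \frac{1}{3}\right) = \left(-4\right) \left(- \frac{1}{3}\right) = \frac{4}{3} \approx 1.3333$)
$471 + \left(\left(146 + x{\left(12 \right)}\right) + C\right) = 471 + \left(\left(146 + 12\right) + \frac{4}{3}\right) = 471 + \left(158 + \frac{4}{3}\right) = 471 + \frac{478}{3} = \frac{1891}{3}$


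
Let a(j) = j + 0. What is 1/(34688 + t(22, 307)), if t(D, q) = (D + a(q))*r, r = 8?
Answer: 1/37320 ≈ 2.6795e-5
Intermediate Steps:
a(j) = j
t(D, q) = 8*D + 8*q (t(D, q) = (D + q)*8 = 8*D + 8*q)
1/(34688 + t(22, 307)) = 1/(34688 + (8*22 + 8*307)) = 1/(34688 + (176 + 2456)) = 1/(34688 + 2632) = 1/37320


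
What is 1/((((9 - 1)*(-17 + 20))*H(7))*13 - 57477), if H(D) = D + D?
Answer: -1/53109 ≈ -1.8829e-5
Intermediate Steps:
H(D) = 2*D
1/((((9 - 1)*(-17 + 20))*H(7))*13 - 57477) = 1/((((9 - 1)*(-17 + 20))*(2*7))*13 - 57477) = 1/(((8*3)*14)*13 - 57477) = 1/((24*14)*13 - 57477) = 1/(336*13 - 57477) = 1/(4368 - 57477) = 1/(-53109) = -1/53109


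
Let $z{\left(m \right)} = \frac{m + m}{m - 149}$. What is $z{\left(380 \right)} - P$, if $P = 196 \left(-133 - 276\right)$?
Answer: $\frac{18518644}{231} \approx 80167.0$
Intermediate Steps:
$z{\left(m \right)} = \frac{2 m}{-149 + m}$
$P = -80164$ ($P = 196 \left(-409\right) = -80164$)
$z{\left(380 \right)} - P = 2 \cdot 380 \frac{1}{-149 + 380} - -80164 = 2 \cdot 380 \cdot \frac{1}{231} + 80164 = \frac{760}{231} + 80164 = \frac{18518644}{231}$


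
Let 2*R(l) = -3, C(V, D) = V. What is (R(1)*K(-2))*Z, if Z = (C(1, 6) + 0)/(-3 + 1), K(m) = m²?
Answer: 3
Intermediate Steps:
R(l) = -3/2 (R(l) = (½)*(-3) = -3/2)
Z = -½ (Z = (1 + 0)/(-3 + 1) = 1/(-2) = 1*(-½) = -½ ≈ -0.50000)
(R(1)*K(-2))*Z = -3/2*(-2)²*(-½) = -3/2*4*(-½) = -6*(-½) = 3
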